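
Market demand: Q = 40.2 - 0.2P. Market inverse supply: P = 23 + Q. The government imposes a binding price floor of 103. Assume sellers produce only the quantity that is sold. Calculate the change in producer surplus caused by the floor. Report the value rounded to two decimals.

935.86

Rewriting demand in inverse form: P = 201 - 5Q.
Free-market equilibrium: 201 - 5Q = 23 + Q gives Q* = 29.6667, P* = 52.6667.
At the floor price 103, quantity demanded is (201 - 103)/5 = 19.6; demand is the short side, so Q = 19.6 trades at P = 103.
PS goes from (1/2)(29.6667)(29.6667) = 440.0556 to 1375.92 (computed as (103 - 23)(19.6) - (1/2)(1)(19.6)^2), a change of 935.8644.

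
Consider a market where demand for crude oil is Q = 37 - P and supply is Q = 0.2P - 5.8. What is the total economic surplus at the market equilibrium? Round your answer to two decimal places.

Rewriting demand in inverse form: P = 37 - Q.
Rewriting supply in inverse form: P = 29 + 5Q.
Setting demand equal to supply, 8 = 6Q, so Q* = 1.3333 and P* = 35.6667.
CS = (1/2)(1.3333)(1.3333) = 0.8889 and PS = (1/2)(1.3333)(6.6667) = 4.4444, so total surplus = 5.3333.

5.33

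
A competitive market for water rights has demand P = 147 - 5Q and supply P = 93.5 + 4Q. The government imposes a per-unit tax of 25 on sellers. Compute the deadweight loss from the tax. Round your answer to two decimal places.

Pre-tax equilibrium: 147 - 5Q = 93.5 + 4Q gives Q* = 5.9444, P* = 117.2778.
A tax on sellers shifts supply up by 25: 147 - 5Q = 93.5 + 4Q + 25, so Q_t = 3.1667. Buyers pay P_b = 131.1667; sellers receive P_s = P_b - 25 = 106.1667.
Deadweight loss is the triangle between the curves from Q_t to Q*: (1/2)(5.9444 - 3.1667)(25) = 34.7222.

34.72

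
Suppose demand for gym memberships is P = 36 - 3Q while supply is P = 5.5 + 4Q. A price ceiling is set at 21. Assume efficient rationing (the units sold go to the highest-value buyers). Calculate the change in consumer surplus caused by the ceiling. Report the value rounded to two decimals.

Without the control, 36 - 3Q = 5.5 + 4Q so Q* = 4.3571 and P* = 22.9286.
At the ceiling price 21, quantity supplied is (21 - 5.5)/4 = 3.875; supply is the short side, so Q = 3.875 trades at P = 21.
CS goes from (1/2)(4.3571)(13.0714) = 28.477 to 35.6016 (computed as (36 - 21)(3.875) - (1/2)(3)(3.875)^2), a change of 7.1245.

7.12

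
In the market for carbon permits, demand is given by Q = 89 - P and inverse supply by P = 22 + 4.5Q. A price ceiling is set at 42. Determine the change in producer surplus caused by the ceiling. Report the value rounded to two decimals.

Rewriting demand in inverse form: P = 89 - Q.
Free-market equilibrium: 89 - Q = 22 + 4.5Q gives Q* = 12.1818, P* = 76.8182.
At P = 42, sellers supply (42 - 22)/4.5 = 4.4444 while buyers want more, so the quantity traded is 4.4444 at price 42.
PS goes from (1/2)(12.1818)(54.8182) = 333.8926 to 44.4444 (computed as (42 - 22)(4.4444) - (1/2)(4.5)(4.4444)^2), a change of -289.4481.

-289.45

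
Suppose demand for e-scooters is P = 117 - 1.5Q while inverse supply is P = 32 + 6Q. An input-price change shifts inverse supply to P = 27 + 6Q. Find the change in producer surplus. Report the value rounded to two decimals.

Initial equilibrium: Q_0 = 11.3333, P_0 = 100; CS_0 = (1/2)(11.3333)(17) = 96.3333, PS_0 = (1/2)(11.3333)(68) = 385.3333.
New equilibrium: 117 - 1.5Q = 27 + 6Q gives Q_1 = 12, P_1 = 99; CS_1 = 108, PS_1 = 432.
Change in producer surplus = 432 - 385.3333 = 46.6667.

46.67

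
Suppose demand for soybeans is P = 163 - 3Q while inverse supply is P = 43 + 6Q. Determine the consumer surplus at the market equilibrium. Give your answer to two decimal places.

Setting demand equal to supply, 120 = 9Q, so Q* = 13.3333 and P* = 123.
Consumer surplus is the triangle under demand above P*: (1/2)(13.3333)(163 - 123) = (1/2)(13.3333)(40) = 266.6667.

266.67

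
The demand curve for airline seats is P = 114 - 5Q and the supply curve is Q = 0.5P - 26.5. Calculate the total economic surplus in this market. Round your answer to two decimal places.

265.79

Rewriting supply in inverse form: P = 53 + 2Q.
Setting demand equal to supply, 61 = 7Q, so Q* = 8.7143 and P* = 70.4286.
CS = (1/2)(8.7143)(43.5714) = 189.8469 and PS = (1/2)(8.7143)(17.4286) = 75.9388, so total surplus = 265.7857.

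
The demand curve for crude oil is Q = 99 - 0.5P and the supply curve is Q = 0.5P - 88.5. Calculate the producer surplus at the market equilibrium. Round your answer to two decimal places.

27.56

Rewriting demand in inverse form: P = 198 - 2Q.
Rewriting supply in inverse form: P = 177 + 2Q.
Setting demand equal to supply, 21 = 4Q, so Q* = 5.25 and P* = 187.5.
The supply curve's price intercept is 177, so PS = (1/2)(Q*)(P* - 177) = (1/2)(5.25)(10.5) = 27.5625.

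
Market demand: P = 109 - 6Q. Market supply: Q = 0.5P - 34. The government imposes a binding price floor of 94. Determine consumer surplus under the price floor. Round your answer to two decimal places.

Rewriting supply in inverse form: P = 68 + 2Q.
Without the control, 109 - 6Q = 68 + 2Q so Q* = 5.125 and P* = 78.25.
At the floor price 94, quantity demanded is (109 - 94)/6 = 2.5; demand is the short side, so Q = 2.5 trades at P = 94.
CS is the triangle under demand above 94: (1/2)(2.5)(109 - 94) = 18.75.

18.75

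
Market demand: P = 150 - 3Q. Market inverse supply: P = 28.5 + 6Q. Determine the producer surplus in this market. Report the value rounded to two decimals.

Setting demand equal to supply, 121.5 = 9Q, so Q* = 13.5 and P* = 109.5.
Producer surplus is the triangle above supply below P*: (1/2)(13.5)(109.5 - 28.5) = (1/2)(13.5)(81) = 546.75.

546.75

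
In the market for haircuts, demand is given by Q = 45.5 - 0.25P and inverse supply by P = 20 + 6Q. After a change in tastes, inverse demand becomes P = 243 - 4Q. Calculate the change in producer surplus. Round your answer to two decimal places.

Rewriting demand in inverse form: P = 182 - 4Q.
Initial equilibrium: Q_0 = 16.2, P_0 = 117.2; CS_0 = (1/2)(16.2)(64.8) = 524.88, PS_0 = (1/2)(16.2)(97.2) = 787.32.
New equilibrium: 243 - 4Q = 20 + 6Q gives Q_1 = 22.3, P_1 = 153.8; CS_1 = 994.58, PS_1 = 1491.87.
Change in producer surplus = 1491.87 - 787.32 = 704.55.

704.55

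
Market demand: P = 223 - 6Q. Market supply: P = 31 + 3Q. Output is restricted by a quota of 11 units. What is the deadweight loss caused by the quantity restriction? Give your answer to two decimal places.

Unrestricted equilibrium: Q* = (223 - 31)/(6 + 3) = 21.3333.
At Q = 11 the demand price is 223 - 6(11) = 157 and the supply price is 31 + 3(11) = 64.
Deadweight loss is the triangle between the curves from 11 to 21.3333: (1/2)(157 - 64)(21.3333 - 11) = 480.5.

480.50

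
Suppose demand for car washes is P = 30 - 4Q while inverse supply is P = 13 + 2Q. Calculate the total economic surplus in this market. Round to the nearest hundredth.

24.08

Equilibrium: 30 - 4Q = 13 + 2Q, so Q* = 2.8333 and P* = 18.6667.
Total surplus is the full triangle between the curves from 0 to Q*: (1/2)(2.8333)(30 - 13) = 24.0833.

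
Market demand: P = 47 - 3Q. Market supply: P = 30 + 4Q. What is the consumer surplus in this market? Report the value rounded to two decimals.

Set 47 - 3Q = 30 + 4Q, which gives 17 = 7Q, so Q* = 2.4286 and P* = 47 - 3(2.4286) = 39.7143.
The demand choke price is 47, so CS = (1/2)(Q*)(47 - P*) = (1/2)(2.4286)(7.2857) = 8.8469.

8.85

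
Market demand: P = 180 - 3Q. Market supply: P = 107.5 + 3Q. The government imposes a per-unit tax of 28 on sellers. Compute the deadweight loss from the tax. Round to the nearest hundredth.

65.33

Pre-tax equilibrium: 180 - 3Q = 107.5 + 3Q gives Q* = 12.0833, P* = 143.75.
A tax on sellers shifts supply up by 28: 180 - 3Q = 107.5 + 3Q + 28, so Q_t = 7.4167. Buyers pay P_b = 157.75; sellers receive P_s = P_b - 28 = 129.75.
The welfare triangle lost has base Q* - Q_t = 4.6667 and height t = 28, so DWL = (1/2)(4.6667)(28) = 65.3333.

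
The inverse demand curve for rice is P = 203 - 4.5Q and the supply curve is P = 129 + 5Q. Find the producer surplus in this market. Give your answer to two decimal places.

Setting demand equal to supply, 74 = 9.5Q, so Q* = 7.7895 and P* = 167.9474.
The supply curve's price intercept is 129, so PS = (1/2)(Q*)(P* - 129) = (1/2)(7.7895)(38.9474) = 151.6898.

151.69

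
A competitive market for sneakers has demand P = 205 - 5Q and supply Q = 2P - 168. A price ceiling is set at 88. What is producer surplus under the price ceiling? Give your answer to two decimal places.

Rewriting supply in inverse form: P = 84 + 0.5Q.
Free-market equilibrium: 205 - 5Q = 84 + 0.5Q gives Q* = 22, P* = 95.
At the ceiling price 88, quantity supplied is (88 - 84)/0.5 = 8; supply is the short side, so Q = 8 trades at P = 88.
PS is the triangle above supply below 88: (1/2)(8)(88 - 84) = 16.

16.00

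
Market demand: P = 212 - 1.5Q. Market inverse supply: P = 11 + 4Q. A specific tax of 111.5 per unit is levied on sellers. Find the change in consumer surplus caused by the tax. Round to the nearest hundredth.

-803.08

Without the tax, 212 - 1.5Q = 11 + 4Q so Q* = 36.5455 and P* = 157.1818.
A tax on sellers shifts supply up by 111.5: 212 - 1.5Q = 11 + 4Q + 111.5, so Q_t = 16.2727. Buyers pay P_b = 187.5909; sellers receive P_s = P_b - 111.5 = 76.0909.
CS falls from (1/2)(36.5455)(54.8182) = 1001.6777 to (1/2)(16.2727)(24.4091) = 198.6012, a change of -803.0764.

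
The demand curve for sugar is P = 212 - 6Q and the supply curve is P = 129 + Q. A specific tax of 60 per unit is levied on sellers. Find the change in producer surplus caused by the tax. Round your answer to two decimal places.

-64.90

Without the tax, 212 - 6Q = 129 + Q so Q* = 11.8571 and P* = 140.8571.
A tax on sellers shifts supply up by 60: 212 - 6Q = 129 + Q + 60, so Q_t = 3.2857. Buyers pay P_b = 192.2857; sellers receive P_s = P_b - 60 = 132.2857.
PS falls from (1/2)(11.8571)(11.8571) = 70.2959 to (1/2)(3.2857)(3.2857) = 5.398, a change of -64.898.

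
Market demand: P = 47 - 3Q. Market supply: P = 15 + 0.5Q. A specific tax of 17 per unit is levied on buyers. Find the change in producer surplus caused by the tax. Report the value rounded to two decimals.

-16.31

Pre-tax equilibrium: 47 - 3Q = 15 + 0.5Q gives Q* = 9.1429, P* = 19.5714.
A tax on buyers shifts demand down by 17: (47 - 17) - 3Q = 15 + 0.5Q, so Q_t = 4.2857. Buyers pay P_b = 34.1429; sellers receive P_s = P_b - 17 = 17.1429.
PS falls from (1/2)(9.1429)(4.5714) = 20.898 to (1/2)(4.2857)(2.1429) = 4.5918, a change of -16.3061.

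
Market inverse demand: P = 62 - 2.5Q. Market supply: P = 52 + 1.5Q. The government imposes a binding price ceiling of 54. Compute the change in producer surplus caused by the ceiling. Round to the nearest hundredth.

-3.35

Free-market equilibrium: 62 - 2.5Q = 52 + 1.5Q gives Q* = 2.5, P* = 55.75.
At the ceiling price 54, quantity supplied is (54 - 52)/1.5 = 1.3333; supply is the short side, so Q = 1.3333 trades at P = 54.
PS goes from (1/2)(2.5)(3.75) = 4.6875 to 1.3333 (computed as (54 - 52)(1.3333) - (1/2)(1.5)(1.3333)^2), a change of -3.3542.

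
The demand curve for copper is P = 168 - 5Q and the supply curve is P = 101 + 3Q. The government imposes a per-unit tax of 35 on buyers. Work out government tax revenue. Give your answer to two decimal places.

140.00

Pre-tax equilibrium: 168 - 5Q = 101 + 3Q gives Q* = 8.375, P* = 126.125.
A tax on buyers shifts demand down by 35: (168 - 35) - 5Q = 101 + 3Q, so Q_t = 4. Buyers pay P_b = 148; sellers receive P_s = P_b - 35 = 113.
Revenue is the tax times quantity traded: 35 x 4 = 140.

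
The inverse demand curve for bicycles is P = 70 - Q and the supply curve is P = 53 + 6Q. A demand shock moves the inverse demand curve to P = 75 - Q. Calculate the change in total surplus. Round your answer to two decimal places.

Initial equilibrium: Q_0 = 2.4286, P_0 = 67.5714; CS_0 = (1/2)(2.4286)(2.4286) = 2.949, PS_0 = (1/2)(2.4286)(14.5714) = 17.6939.
New equilibrium: 75 - Q = 53 + 6Q gives Q_1 = 3.1429, P_1 = 71.8571; CS_1 = 4.9388, PS_1 = 29.6327.
Change in total surplus = (4.9388 + 29.6327) - (2.949 + 17.6939) = 13.9286.

13.93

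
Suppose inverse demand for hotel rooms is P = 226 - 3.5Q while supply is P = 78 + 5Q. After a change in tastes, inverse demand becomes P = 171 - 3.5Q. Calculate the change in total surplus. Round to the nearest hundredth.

-779.71

Initial equilibrium: Q_0 = 17.4118, P_0 = 165.0588; CS_0 = (1/2)(17.4118)(60.9412) = 530.5467, PS_0 = (1/2)(17.4118)(87.0588) = 757.9239.
New equilibrium: 171 - 3.5Q = 78 + 5Q gives Q_1 = 10.9412, P_1 = 132.7059; CS_1 = 209.4913, PS_1 = 299.2734.
Change in total surplus = (209.4913 + 299.2734) - (530.5467 + 757.9239) = -779.7059.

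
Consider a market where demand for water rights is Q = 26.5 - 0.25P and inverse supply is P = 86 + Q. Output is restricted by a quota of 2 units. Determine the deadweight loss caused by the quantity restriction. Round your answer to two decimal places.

Rewriting demand in inverse form: P = 106 - 4Q.
Without the quota, 106 - 4Q = 86 + Q gives Q* = 4.
At Q = 2 the demand price is 106 - 4(2) = 98 and the supply price is 86 + (2) = 88.
Deadweight loss is the triangle between the curves from 2 to 4: (1/2)(98 - 88)(4 - 2) = 10.

10.00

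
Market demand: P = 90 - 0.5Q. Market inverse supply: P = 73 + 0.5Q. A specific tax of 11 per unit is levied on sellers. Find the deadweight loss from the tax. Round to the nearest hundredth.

60.50

Without the tax, 90 - 0.5Q = 73 + 0.5Q so Q* = 17 and P* = 81.5.
A tax on sellers shifts supply up by 11: 90 - 0.5Q = 73 + 0.5Q + 11, so Q_t = 6. Buyers pay P_b = 87; sellers receive P_s = P_b - 11 = 76.
Deadweight loss is the triangle between the curves from Q_t to Q*: (1/2)(17 - 6)(11) = 60.5.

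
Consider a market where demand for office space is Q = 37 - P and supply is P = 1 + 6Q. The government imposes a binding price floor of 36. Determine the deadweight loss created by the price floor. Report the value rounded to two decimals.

60.07

Rewriting demand in inverse form: P = 37 - Q.
Without the control, 37 - Q = 1 + 6Q so Q* = 5.1429 and P* = 31.8571.
At P = 36, buyers demand (37 - 36)/1 = 1 while sellers would supply more, so the quantity traded is 1 at price 36.
The lost-trades triangle has base Q* - 1 = 4.1429 and height equal to the gap between the curves at Q = 1, which is 36 - 7 = 29. DWL = (1/2)(4.1429)(29) = 60.0714.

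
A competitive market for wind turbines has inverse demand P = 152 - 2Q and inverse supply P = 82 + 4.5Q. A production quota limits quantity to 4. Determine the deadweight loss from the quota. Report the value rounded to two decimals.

Unrestricted equilibrium: Q* = (152 - 82)/(2 + 4.5) = 10.7692.
At Q = 4 the demand price is 152 - 2(4) = 144 and the supply price is 82 + 4.5(4) = 100.
Deadweight loss is the triangle between the curves from 4 to 10.7692: (1/2)(144 - 100)(10.7692 - 4) = 148.9231.

148.92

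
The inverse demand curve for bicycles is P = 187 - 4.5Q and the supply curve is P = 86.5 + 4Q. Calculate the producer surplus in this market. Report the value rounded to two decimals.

279.59

Set 187 - 4.5Q = 86.5 + 4Q, which gives 100.5 = 8.5Q, so Q* = 11.8235 and P* = 187 - 4.5(11.8235) = 133.7941.
PS is the area between P* and the supply curve from 0 to Q*: (1/2)(11.8235)(47.2941) = 279.5917.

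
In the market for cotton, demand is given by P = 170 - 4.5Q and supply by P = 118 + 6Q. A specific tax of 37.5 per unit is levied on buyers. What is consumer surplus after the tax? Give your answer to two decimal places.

4.29

Pre-tax equilibrium: 170 - 4.5Q = 118 + 6Q gives Q* = 4.9524, P* = 147.7143.
A tax on buyers shifts demand down by 37.5: (170 - 37.5) - 4.5Q = 118 + 6Q, so Q_t = 1.381. Buyers pay P_b = 163.7857; sellers receive P_s = P_b - 37.5 = 126.2857.
CS = (1/2)(Q_t)(170 - P_b) = (1/2)(1.381)(6.2143) = 4.2908.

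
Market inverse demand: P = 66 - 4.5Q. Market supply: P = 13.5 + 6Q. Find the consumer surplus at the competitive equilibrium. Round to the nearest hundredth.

Set 66 - 4.5Q = 13.5 + 6Q, which gives 52.5 = 10.5Q, so Q* = 5 and P* = 66 - 4.5(5) = 43.5.
The demand choke price is 66, so CS = (1/2)(Q*)(66 - P*) = (1/2)(5)(22.5) = 56.25.

56.25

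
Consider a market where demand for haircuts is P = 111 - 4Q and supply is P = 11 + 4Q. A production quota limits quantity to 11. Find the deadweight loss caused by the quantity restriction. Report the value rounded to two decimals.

Unrestricted equilibrium: Q* = (111 - 11)/(4 + 4) = 12.5.
At Q = 11 the demand price is 111 - 4(11) = 67 and the supply price is 11 + 4(11) = 55.
Deadweight loss is the triangle between the curves from 11 to 12.5: (1/2)(67 - 55)(12.5 - 11) = 9.

9.00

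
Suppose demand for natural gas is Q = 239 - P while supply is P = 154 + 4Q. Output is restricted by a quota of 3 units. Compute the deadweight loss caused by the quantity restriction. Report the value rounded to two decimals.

Rewriting demand in inverse form: P = 239 - Q.
Without the quota, 239 - Q = 154 + 4Q gives Q* = 17.
At Q = 3 the demand price is 239 - (3) = 236 and the supply price is 154 + 4(3) = 166.
Deadweight loss is the triangle between the curves from 3 to 17: (1/2)(236 - 166)(17 - 3) = 490.

490.00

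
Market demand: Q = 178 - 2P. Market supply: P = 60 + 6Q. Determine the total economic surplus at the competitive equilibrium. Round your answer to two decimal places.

Rewriting demand in inverse form: P = 89 - 0.5Q.
Equilibrium: 89 - 0.5Q = 60 + 6Q, so Q* = 4.4615 and P* = 86.7692.
Total surplus is the full triangle between the curves from 0 to Q*: (1/2)(4.4615)(89 - 60) = 64.6923.

64.69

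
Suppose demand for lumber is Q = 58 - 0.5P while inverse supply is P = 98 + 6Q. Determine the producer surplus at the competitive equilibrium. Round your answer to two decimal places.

15.19

Rewriting demand in inverse form: P = 116 - 2Q.
Equilibrium: 116 - 2Q = 98 + 6Q, so Q* = 2.25 and P* = 111.5.
The supply curve's price intercept is 98, so PS = (1/2)(Q*)(P* - 98) = (1/2)(2.25)(13.5) = 15.1875.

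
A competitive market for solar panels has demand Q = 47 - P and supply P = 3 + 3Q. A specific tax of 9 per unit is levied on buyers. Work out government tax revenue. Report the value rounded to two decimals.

Rewriting demand in inverse form: P = 47 - Q.
Pre-tax equilibrium: 47 - Q = 3 + 3Q gives Q* = 11, P* = 36.
With the tax, buyers' net willingness to pay falls by 9: (47 - 9) - Q = 3 + 3Q, so Q_t = 8.75. Buyers pay P_b = 38.25; sellers receive P_s = P_b - 9 = 29.25.
Revenue is the tax times quantity traded: 9 x 8.75 = 78.75.

78.75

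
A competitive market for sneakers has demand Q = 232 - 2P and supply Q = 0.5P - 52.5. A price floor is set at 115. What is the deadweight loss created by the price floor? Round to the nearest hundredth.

7.20

Rewriting demand in inverse form: P = 116 - 0.5Q.
Rewriting supply in inverse form: P = 105 + 2Q.
Free-market equilibrium: 116 - 0.5Q = 105 + 2Q gives Q* = 4.4, P* = 113.8.
At the floor price 115, quantity demanded is (116 - 115)/0.5 = 2; demand is the short side, so Q = 2 trades at P = 115.
The lost-trades triangle has base Q* - 2 = 2.4 and height equal to the gap between the curves at Q = 2, which is 115 - 109 = 6. DWL = (1/2)(2.4)(6) = 7.2.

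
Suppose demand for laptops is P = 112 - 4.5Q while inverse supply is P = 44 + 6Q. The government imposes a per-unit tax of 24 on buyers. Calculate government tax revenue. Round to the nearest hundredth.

100.57

Pre-tax equilibrium: 112 - 4.5Q = 44 + 6Q gives Q* = 6.4762, P* = 82.8571.
A tax on buyers shifts demand down by 24: (112 - 24) - 4.5Q = 44 + 6Q, so Q_t = 4.1905. Buyers pay P_b = 93.1429; sellers receive P_s = P_b - 24 = 69.1429.
Tax revenue = t x Q_t = 24 x 4.1905 = 100.5714.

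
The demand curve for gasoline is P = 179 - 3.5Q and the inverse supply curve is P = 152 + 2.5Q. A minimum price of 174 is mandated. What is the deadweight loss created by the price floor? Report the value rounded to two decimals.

Without the control, 179 - 3.5Q = 152 + 2.5Q so Q* = 4.5 and P* = 163.25.
At P = 174, buyers demand (179 - 174)/3.5 = 1.4286 while sellers would supply more, so the quantity traded is 1.4286 at price 174.
The lost-trades triangle has base Q* - 1.4286 = 3.0714 and height equal to the gap between the curves at Q = 1.4286, which is 174 - 155.5714 = 18.4286. DWL = (1/2)(3.0714)(18.4286) = 28.301.

28.30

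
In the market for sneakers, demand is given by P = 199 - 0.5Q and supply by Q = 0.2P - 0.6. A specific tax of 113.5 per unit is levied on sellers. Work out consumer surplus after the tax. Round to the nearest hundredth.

56.25

Rewriting supply in inverse form: P = 3 + 5Q.
Pre-tax equilibrium: 199 - 0.5Q = 3 + 5Q gives Q* = 35.6364, P* = 181.1818.
A tax on sellers shifts supply up by 113.5: 199 - 0.5Q = 3 + 5Q + 113.5, so Q_t = 15. Buyers pay P_b = 191.5; sellers receive P_s = P_b - 113.5 = 78.
CS = (1/2)(Q_t)(199 - P_b) = (1/2)(15)(7.5) = 56.25.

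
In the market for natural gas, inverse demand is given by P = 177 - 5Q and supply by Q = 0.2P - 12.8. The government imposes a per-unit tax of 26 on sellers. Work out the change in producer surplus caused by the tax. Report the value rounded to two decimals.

Rewriting supply in inverse form: P = 64 + 5Q.
Pre-tax equilibrium: 177 - 5Q = 64 + 5Q gives Q* = 11.3, P* = 120.5.
A tax on sellers shifts supply up by 26: 177 - 5Q = 64 + 5Q + 26, so Q_t = 8.7. Buyers pay P_b = 133.5; sellers receive P_s = P_b - 26 = 107.5.
PS falls from (1/2)(11.3)(56.5) = 319.225 to (1/2)(8.7)(43.5) = 189.225, a change of -130.

-130.00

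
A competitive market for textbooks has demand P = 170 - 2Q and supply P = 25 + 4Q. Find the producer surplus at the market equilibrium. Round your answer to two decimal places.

1168.06

Set 170 - 2Q = 25 + 4Q, which gives 145 = 6Q, so Q* = 24.1667 and P* = 170 - 2(24.1667) = 121.6667.
The supply curve's price intercept is 25, so PS = (1/2)(Q*)(P* - 25) = (1/2)(24.1667)(96.6667) = 1168.0556.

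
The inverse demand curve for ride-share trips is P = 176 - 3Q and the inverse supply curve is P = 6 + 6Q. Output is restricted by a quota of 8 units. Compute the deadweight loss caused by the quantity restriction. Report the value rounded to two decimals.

Unrestricted equilibrium: Q* = (176 - 6)/(3 + 6) = 18.8889.
At Q = 8 the demand price is 176 - 3(8) = 152 and the supply price is 6 + 6(8) = 54.
DWL = (1/2)(gap between curves at 8) x (Q* - 8) = (1/2)(98)(10.8889) = 533.5556.

533.56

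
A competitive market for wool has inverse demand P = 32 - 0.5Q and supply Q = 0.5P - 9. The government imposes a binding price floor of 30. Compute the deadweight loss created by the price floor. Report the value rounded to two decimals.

Rewriting supply in inverse form: P = 18 + 2Q.
Without the control, 32 - 0.5Q = 18 + 2Q so Q* = 5.6 and P* = 29.2.
At the floor price 30, quantity demanded is (32 - 30)/0.5 = 4; demand is the short side, so Q = 4 trades at P = 30.
The lost-trades triangle has base Q* - 4 = 1.6 and height equal to the gap between the curves at Q = 4, which is 30 - 26 = 4. DWL = (1/2)(1.6)(4) = 3.2.

3.20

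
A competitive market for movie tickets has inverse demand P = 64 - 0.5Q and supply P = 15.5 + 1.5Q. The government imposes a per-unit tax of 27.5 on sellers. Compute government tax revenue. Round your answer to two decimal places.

Without the tax, 64 - 0.5Q = 15.5 + 1.5Q so Q* = 24.25 and P* = 51.875.
A tax on sellers shifts supply up by 27.5: 64 - 0.5Q = 15.5 + 1.5Q + 27.5, so Q_t = 10.5. Buyers pay P_b = 58.75; sellers receive P_s = P_b - 27.5 = 31.25.
Revenue is the tax times quantity traded: 27.5 x 10.5 = 288.75.

288.75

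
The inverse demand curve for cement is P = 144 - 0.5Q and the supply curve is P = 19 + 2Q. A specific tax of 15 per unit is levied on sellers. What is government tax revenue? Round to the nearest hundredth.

Pre-tax equilibrium: 144 - 0.5Q = 19 + 2Q gives Q* = 50, P* = 119.
With the tax, sellers need 15 more per unit: 144 - 0.5Q = 19 + 2Q + 15, so Q_t = 44. Buyers pay P_b = 122; sellers receive P_s = P_b - 15 = 107.
Tax revenue = t x Q_t = 15 x 44 = 660.

660.00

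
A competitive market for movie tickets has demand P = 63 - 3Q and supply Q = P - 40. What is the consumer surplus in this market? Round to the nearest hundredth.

49.59

Rewriting supply in inverse form: P = 40 + Q.
Equilibrium: 63 - 3Q = 40 + Q, so Q* = 5.75 and P* = 45.75.
The demand choke price is 63, so CS = (1/2)(Q*)(63 - P*) = (1/2)(5.75)(17.25) = 49.5938.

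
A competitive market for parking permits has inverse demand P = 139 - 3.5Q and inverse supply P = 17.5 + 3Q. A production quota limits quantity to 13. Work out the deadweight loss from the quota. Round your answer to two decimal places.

Unrestricted equilibrium: Q* = (139 - 17.5)/(3.5 + 3) = 18.6923.
At Q = 13 the demand price is 139 - 3.5(13) = 93.5 and the supply price is 17.5 + 3(13) = 56.5.
Deadweight loss is the triangle between the curves from 13 to 18.6923: (1/2)(93.5 - 56.5)(18.6923 - 13) = 105.3077.

105.31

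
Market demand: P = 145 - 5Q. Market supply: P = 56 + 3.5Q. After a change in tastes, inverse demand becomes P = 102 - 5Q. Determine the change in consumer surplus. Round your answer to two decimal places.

-200.87

Initial equilibrium: Q_0 = 10.4706, P_0 = 92.6471; CS_0 = (1/2)(10.4706)(52.3529) = 274.083, PS_0 = (1/2)(10.4706)(36.6471) = 191.8581.
New equilibrium: 102 - 5Q = 56 + 3.5Q gives Q_1 = 5.4118, P_1 = 74.9412; CS_1 = 73.218, PS_1 = 51.2526.
Change in consumer surplus = 73.218 - 274.083 = -200.8651.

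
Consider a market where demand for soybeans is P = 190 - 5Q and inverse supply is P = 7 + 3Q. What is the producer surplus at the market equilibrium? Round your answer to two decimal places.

784.90

Setting demand equal to supply, 183 = 8Q, so Q* = 22.875 and P* = 75.625.
Producer surplus is the triangle above supply below P*: (1/2)(22.875)(75.625 - 7) = (1/2)(22.875)(68.625) = 784.8984.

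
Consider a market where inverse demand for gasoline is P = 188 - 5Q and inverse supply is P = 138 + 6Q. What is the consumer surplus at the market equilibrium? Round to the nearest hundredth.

51.65

Setting demand equal to supply, 50 = 11Q, so Q* = 4.5455 and P* = 165.2727.
Consumer surplus is the triangle under demand above P*: (1/2)(4.5455)(188 - 165.2727) = (1/2)(4.5455)(22.7273) = 51.6529.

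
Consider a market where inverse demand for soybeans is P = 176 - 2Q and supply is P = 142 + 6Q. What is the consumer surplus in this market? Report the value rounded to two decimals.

Setting demand equal to supply, 34 = 8Q, so Q* = 4.25 and P* = 167.5.
The demand choke price is 176, so CS = (1/2)(Q*)(176 - P*) = (1/2)(4.25)(8.5) = 18.0625.

18.06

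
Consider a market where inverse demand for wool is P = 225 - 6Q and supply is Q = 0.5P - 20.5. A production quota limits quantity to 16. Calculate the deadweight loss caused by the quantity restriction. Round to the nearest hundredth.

Rewriting supply in inverse form: P = 41 + 2Q.
Unrestricted equilibrium: Q* = (225 - 41)/(6 + 2) = 23.
At Q = 16 the demand price is 225 - 6(16) = 129 and the supply price is 41 + 2(16) = 73.
Deadweight loss is the triangle between the curves from 16 to 23: (1/2)(129 - 73)(23 - 16) = 196.

196.00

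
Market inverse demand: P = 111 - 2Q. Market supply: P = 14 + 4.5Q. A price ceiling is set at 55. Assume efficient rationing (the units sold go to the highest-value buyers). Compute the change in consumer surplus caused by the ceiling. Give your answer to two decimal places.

204.51

Free-market equilibrium: 111 - 2Q = 14 + 4.5Q gives Q* = 14.9231, P* = 81.1538.
At P = 55, sellers supply (55 - 14)/4.5 = 9.1111 while buyers want more, so the quantity traded is 9.1111 at price 55.
CS goes from (1/2)(14.9231)(29.8462) = 222.6982 to 427.2099 (computed as (111 - 55)(9.1111) - (1/2)(2)(9.1111)^2), a change of 204.5117.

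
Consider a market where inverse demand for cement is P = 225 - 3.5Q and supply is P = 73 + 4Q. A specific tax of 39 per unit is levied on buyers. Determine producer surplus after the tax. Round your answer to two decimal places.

Without the tax, 225 - 3.5Q = 73 + 4Q so Q* = 20.2667 and P* = 154.0667.
A tax on buyers shifts demand down by 39: (225 - 39) - 3.5Q = 73 + 4Q, so Q_t = 15.0667. Buyers pay P_b = 172.2667; sellers receive P_s = P_b - 39 = 133.2667.
PS = (1/2)(Q_t)(P_s - 73) = (1/2)(15.0667)(60.2667) = 454.0089.

454.01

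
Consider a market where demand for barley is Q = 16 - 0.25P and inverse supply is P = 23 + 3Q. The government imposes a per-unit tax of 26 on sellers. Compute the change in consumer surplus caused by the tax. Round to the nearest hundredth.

Rewriting demand in inverse form: P = 64 - 4Q.
Pre-tax equilibrium: 64 - 4Q = 23 + 3Q gives Q* = 5.8571, P* = 40.5714.
A tax on sellers shifts supply up by 26: 64 - 4Q = 23 + 3Q + 26, so Q_t = 2.1429. Buyers pay P_b = 55.4286; sellers receive P_s = P_b - 26 = 29.4286.
Consumers lose the trapezoid between P* and P_b out to Q_t plus the triangle from Q_t to Q*: change in CS = 9.1837 - 68.6122 = -59.4286.

-59.43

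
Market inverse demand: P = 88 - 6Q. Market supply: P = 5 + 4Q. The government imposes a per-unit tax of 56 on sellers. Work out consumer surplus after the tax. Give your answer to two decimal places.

21.87

Without the tax, 88 - 6Q = 5 + 4Q so Q* = 8.3 and P* = 38.2.
A tax on sellers shifts supply up by 56: 88 - 6Q = 5 + 4Q + 56, so Q_t = 2.7. Buyers pay P_b = 71.8; sellers receive P_s = P_b - 56 = 15.8.
CS = (1/2)(Q_t)(88 - P_b) = (1/2)(2.7)(16.2) = 21.87.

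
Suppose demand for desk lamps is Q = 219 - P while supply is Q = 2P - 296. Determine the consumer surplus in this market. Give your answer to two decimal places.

Rewriting demand in inverse form: P = 219 - Q.
Rewriting supply in inverse form: P = 148 + 0.5Q.
Set 219 - Q = 148 + 0.5Q, which gives 71 = 1.5Q, so Q* = 47.3333 and P* = 219 - (47.3333) = 171.6667.
CS is the area between the demand curve and P* from 0 to Q*: (1/2)(47.3333)(47.3333) = 1120.2222.

1120.22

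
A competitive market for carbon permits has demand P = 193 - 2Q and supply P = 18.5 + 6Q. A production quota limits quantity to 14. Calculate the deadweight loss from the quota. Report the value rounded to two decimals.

Unrestricted equilibrium: Q* = (193 - 18.5)/(2 + 6) = 21.8125.
At Q = 14 the demand price is 193 - 2(14) = 165 and the supply price is 18.5 + 6(14) = 102.5.
Deadweight loss is the triangle between the curves from 14 to 21.8125: (1/2)(165 - 102.5)(21.8125 - 14) = 244.1406.

244.14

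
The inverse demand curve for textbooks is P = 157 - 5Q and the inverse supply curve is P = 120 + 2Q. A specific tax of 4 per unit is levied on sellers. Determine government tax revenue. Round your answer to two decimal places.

Pre-tax equilibrium: 157 - 5Q = 120 + 2Q gives Q* = 5.2857, P* = 130.5714.
A tax on sellers shifts supply up by 4: 157 - 5Q = 120 + 2Q + 4, so Q_t = 4.7143. Buyers pay P_b = 133.4286; sellers receive P_s = P_b - 4 = 129.4286.
Revenue is the tax times quantity traded: 4 x 4.7143 = 18.8571.

18.86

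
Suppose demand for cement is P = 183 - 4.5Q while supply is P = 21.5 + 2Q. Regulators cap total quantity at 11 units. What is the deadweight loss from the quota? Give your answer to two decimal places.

Unrestricted equilibrium: Q* = (183 - 21.5)/(4.5 + 2) = 24.8462.
At Q = 11 the demand price is 183 - 4.5(11) = 133.5 and the supply price is 21.5 + 2(11) = 43.5.
Deadweight loss is the triangle between the curves from 11 to 24.8462: (1/2)(133.5 - 43.5)(24.8462 - 11) = 623.0769.

623.08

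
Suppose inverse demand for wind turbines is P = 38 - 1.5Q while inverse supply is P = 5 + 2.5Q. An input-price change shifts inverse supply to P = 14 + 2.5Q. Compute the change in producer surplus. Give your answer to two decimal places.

Initial equilibrium: Q_0 = 8.25, P_0 = 25.625; CS_0 = (1/2)(8.25)(12.375) = 51.0469, PS_0 = (1/2)(8.25)(20.625) = 85.0781.
New equilibrium: 38 - 1.5Q = 14 + 2.5Q gives Q_1 = 6, P_1 = 29; CS_1 = 27, PS_1 = 45.
Change in producer surplus = 45 - 85.0781 = -40.0781.

-40.08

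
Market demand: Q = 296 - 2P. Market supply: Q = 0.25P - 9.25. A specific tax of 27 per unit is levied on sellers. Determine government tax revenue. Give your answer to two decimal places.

504.00

Rewriting demand in inverse form: P = 148 - 0.5Q.
Rewriting supply in inverse form: P = 37 + 4Q.
Pre-tax equilibrium: 148 - 0.5Q = 37 + 4Q gives Q* = 24.6667, P* = 135.6667.
A tax on sellers shifts supply up by 27: 148 - 0.5Q = 37 + 4Q + 27, so Q_t = 18.6667. Buyers pay P_b = 138.6667; sellers receive P_s = P_b - 27 = 111.6667.
Tax revenue = t x Q_t = 27 x 18.6667 = 504.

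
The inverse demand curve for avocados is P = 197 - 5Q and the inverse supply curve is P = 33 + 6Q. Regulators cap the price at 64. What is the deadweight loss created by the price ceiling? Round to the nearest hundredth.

522.03

Free-market equilibrium: 197 - 5Q = 33 + 6Q gives Q* = 14.9091, P* = 122.4545.
At P = 64, sellers supply (64 - 33)/6 = 5.1667 while buyers want more, so the quantity traded is 5.1667 at price 64.
The lost-trades triangle has base Q* - 5.1667 = 9.7424 and height equal to the gap between the curves at Q = 5.1667, which is 171.1667 - 64 = 107.1667. DWL = (1/2)(9.7424)(107.1667) = 522.0316.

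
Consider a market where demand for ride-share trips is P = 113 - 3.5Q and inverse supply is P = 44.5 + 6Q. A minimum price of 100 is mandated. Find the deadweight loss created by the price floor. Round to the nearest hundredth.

Without the control, 113 - 3.5Q = 44.5 + 6Q so Q* = 7.2105 and P* = 87.7632.
At the floor price 100, quantity demanded is (113 - 100)/3.5 = 3.7143; demand is the short side, so Q = 3.7143 trades at P = 100.
The lost-trades triangle has base Q* - 3.7143 = 3.4962 and height equal to the gap between the curves at Q = 3.7143, which is 100 - 66.7857 = 33.2143. DWL = (1/2)(3.4962)(33.2143) = 58.0626.

58.06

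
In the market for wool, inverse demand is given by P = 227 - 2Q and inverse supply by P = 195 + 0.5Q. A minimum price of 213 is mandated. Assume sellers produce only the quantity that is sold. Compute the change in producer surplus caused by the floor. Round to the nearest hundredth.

72.79

Without the control, 227 - 2Q = 195 + 0.5Q so Q* = 12.8 and P* = 201.4.
At the floor price 213, quantity demanded is (227 - 213)/2 = 7; demand is the short side, so Q = 7 trades at P = 213.
PS goes from (1/2)(12.8)(6.4) = 40.96 to 113.75 (computed as (213 - 195)(7) - (1/2)(0.5)(7)^2), a change of 72.79.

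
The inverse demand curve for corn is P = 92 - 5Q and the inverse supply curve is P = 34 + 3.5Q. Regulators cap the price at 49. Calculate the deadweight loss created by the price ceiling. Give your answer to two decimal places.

Free-market equilibrium: 92 - 5Q = 34 + 3.5Q gives Q* = 6.8235, P* = 57.8824.
At P = 49, sellers supply (49 - 34)/3.5 = 4.2857 while buyers want more, so the quantity traded is 4.2857 at price 49.
The lost-trades triangle has base Q* - 4.2857 = 2.5378 and height equal to the gap between the curves at Q = 4.2857, which is 70.5714 - 49 = 21.5714. DWL = (1/2)(2.5378)(21.5714) = 27.3721.

27.37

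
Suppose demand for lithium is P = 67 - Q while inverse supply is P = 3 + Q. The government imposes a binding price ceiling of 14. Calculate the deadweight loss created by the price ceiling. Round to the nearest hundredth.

Without the control, 67 - Q = 3 + Q so Q* = 32 and P* = 35.
At P = 14, sellers supply (14 - 3)/1 = 11 while buyers want more, so the quantity traded is 11 at price 14.
The lost-trades triangle has base Q* - 11 = 21 and height equal to the gap between the curves at Q = 11, which is 56 - 14 = 42. DWL = (1/2)(21)(42) = 441.

441.00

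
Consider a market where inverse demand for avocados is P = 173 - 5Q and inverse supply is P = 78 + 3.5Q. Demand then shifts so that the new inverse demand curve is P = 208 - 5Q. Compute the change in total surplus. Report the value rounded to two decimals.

463.24

Initial equilibrium: Q_0 = 11.1765, P_0 = 117.1176; CS_0 = (1/2)(11.1765)(55.8824) = 312.2837, PS_0 = (1/2)(11.1765)(39.1176) = 218.5986.
New equilibrium: 208 - 5Q = 78 + 3.5Q gives Q_1 = 15.2941, P_1 = 131.5294; CS_1 = 584.7751, PS_1 = 409.3426.
Change in total surplus = (584.7751 + 409.3426) - (312.2837 + 218.5986) = 463.2353.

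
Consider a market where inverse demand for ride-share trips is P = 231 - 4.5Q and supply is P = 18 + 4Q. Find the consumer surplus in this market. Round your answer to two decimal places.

1412.88

Setting demand equal to supply, 213 = 8.5Q, so Q* = 25.0588 and P* = 118.2353.
The demand choke price is 231, so CS = (1/2)(Q*)(231 - P*) = (1/2)(25.0588)(112.7647) = 1412.8754.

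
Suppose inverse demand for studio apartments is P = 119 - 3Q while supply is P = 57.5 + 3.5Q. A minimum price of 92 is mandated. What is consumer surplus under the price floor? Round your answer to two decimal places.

121.50

Free-market equilibrium: 119 - 3Q = 57.5 + 3.5Q gives Q* = 9.4615, P* = 90.6154.
At the floor price 92, quantity demanded is (119 - 92)/3 = 9; demand is the short side, so Q = 9 trades at P = 92.
CS is the triangle under demand above 92: (1/2)(9)(119 - 92) = 121.5.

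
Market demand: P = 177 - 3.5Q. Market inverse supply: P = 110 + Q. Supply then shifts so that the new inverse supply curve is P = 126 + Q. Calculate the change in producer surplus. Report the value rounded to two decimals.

-46.62

Initial equilibrium: Q_0 = 14.8889, P_0 = 124.8889; CS_0 = (1/2)(14.8889)(52.1111) = 387.9383, PS_0 = (1/2)(14.8889)(14.8889) = 110.8395.
New equilibrium: 177 - 3.5Q = 126 + Q gives Q_1 = 11.3333, P_1 = 137.3333; CS_1 = 224.7778, PS_1 = 64.2222.
Change in producer surplus = 64.2222 - 110.8395 = -46.6173.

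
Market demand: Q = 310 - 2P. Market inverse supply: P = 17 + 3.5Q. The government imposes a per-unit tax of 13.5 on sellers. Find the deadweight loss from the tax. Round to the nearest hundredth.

22.78

Rewriting demand in inverse form: P = 155 - 0.5Q.
Without the tax, 155 - 0.5Q = 17 + 3.5Q so Q* = 34.5 and P* = 137.75.
A tax on sellers shifts supply up by 13.5: 155 - 0.5Q = 17 + 3.5Q + 13.5, so Q_t = 31.125. Buyers pay P_b = 139.4375; sellers receive P_s = P_b - 13.5 = 125.9375.
The welfare triangle lost has base Q* - Q_t = 3.375 and height t = 13.5, so DWL = (1/2)(3.375)(13.5) = 22.7812.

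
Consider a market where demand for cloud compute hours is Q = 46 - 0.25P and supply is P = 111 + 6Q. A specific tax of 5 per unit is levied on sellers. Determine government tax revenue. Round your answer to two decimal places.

34.00

Rewriting demand in inverse form: P = 184 - 4Q.
Pre-tax equilibrium: 184 - 4Q = 111 + 6Q gives Q* = 7.3, P* = 154.8.
A tax on sellers shifts supply up by 5: 184 - 4Q = 111 + 6Q + 5, so Q_t = 6.8. Buyers pay P_b = 156.8; sellers receive P_s = P_b - 5 = 151.8.
Tax revenue = t x Q_t = 5 x 6.8 = 34.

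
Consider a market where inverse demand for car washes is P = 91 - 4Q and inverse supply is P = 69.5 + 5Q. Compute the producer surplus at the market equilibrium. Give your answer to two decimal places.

14.27

Equilibrium: 91 - 4Q = 69.5 + 5Q, so Q* = 2.3889 and P* = 81.4444.
Producer surplus is the triangle above supply below P*: (1/2)(2.3889)(81.4444 - 69.5) = (1/2)(2.3889)(11.9444) = 14.267.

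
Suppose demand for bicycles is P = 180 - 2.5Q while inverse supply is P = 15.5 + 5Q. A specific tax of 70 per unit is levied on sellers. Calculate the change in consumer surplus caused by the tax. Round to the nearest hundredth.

Without the tax, 180 - 2.5Q = 15.5 + 5Q so Q* = 21.9333 and P* = 125.1667.
A tax on sellers shifts supply up by 70: 180 - 2.5Q = 15.5 + 5Q + 70, so Q_t = 12.6. Buyers pay P_b = 148.5; sellers receive P_s = P_b - 70 = 78.5.
Consumers lose the trapezoid between P* and P_b out to Q_t plus the triangle from Q_t to Q*: change in CS = 198.45 - 601.3389 = -402.8889.

-402.89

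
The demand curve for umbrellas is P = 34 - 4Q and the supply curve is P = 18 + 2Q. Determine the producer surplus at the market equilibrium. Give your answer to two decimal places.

Equilibrium: 34 - 4Q = 18 + 2Q, so Q* = 2.6667 and P* = 23.3333.
PS is the area between P* and the supply curve from 0 to Q*: (1/2)(2.6667)(5.3333) = 7.1111.

7.11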